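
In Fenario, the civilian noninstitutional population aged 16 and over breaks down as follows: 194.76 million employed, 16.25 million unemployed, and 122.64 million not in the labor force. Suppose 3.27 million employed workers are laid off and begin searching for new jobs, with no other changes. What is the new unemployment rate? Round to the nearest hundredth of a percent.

New unemployment rate ≈ 9.25%.

Initially, labor force = 194.76 + 16.25 = 211.01 million, so u = 16.25/211.01 = 7.70%.
After the change, employed falls and unemployed rises by 3.27; labor force unchanged → E = 191.49, U = 19.52, labor force = 211.01 million.
New unemployment rate = 19.52 / 211.01 = 9.25%.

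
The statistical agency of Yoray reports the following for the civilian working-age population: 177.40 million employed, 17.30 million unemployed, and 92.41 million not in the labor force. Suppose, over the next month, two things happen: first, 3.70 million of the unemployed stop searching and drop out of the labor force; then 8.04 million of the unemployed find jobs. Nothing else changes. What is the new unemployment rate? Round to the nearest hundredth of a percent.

New unemployment rate ≈ 2.91%.

Initially, labor force = 177.40 + 17.30 = 194.70 million, so u = 17.30/194.70 = 8.89%.
After the first change, unemployed and labor force both fall by 3.70 → E = 177.40, U = 13.60, labor force = 191.00 million.
After the second change, unemployed falls and employed rises by 8.04; labor force unchanged → E = 185.44, U = 5.56, labor force = 191.00 million.
New unemployment rate = 5.56 / 191.00 = 2.91%.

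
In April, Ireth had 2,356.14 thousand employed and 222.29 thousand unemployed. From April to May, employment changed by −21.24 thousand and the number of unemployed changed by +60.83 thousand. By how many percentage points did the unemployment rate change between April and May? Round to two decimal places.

The unemployment rate changed by +2.19 percentage points.

April: labor force = 2,356.14 + 222.29 = 2,578.43; u = 222.29/2,578.43 = 8.62%.
May: labor force = 2,334.90 + 283.12 = 2,618.02; u = 283.12/2,618.02 = 10.81%.
Change = 10.81% − 8.62% = +2.19 pp.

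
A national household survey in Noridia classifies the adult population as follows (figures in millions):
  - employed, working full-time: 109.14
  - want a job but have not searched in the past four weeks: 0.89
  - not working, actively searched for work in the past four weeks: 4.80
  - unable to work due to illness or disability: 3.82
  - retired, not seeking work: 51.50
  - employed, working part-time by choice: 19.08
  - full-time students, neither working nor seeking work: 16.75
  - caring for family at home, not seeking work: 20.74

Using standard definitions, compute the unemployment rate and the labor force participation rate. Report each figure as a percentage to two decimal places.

Unemployment rate ≈ 3.61%; labor force participation rate ≈ 58.67%.

Employed = 109.14 + 19.08 = 128.22 million.
Unemployed = 4.80 million.
Labor force = 128.22 + 4.80 = 133.02 million.
Not in labor force = 0.89 + 3.82 + 51.50 + 16.75 + 20.74 = 93.70 million (those not working and not actively searching are outside the labor force — including those who want a job but have given up searching).
Civilian working-age population = 133.02 + 93.70 = 226.72 million.
Unemployment rate = 4.80 / 133.02 = 3.61%.
Labor force participation rate = 133.02 / 226.72 = 58.67%.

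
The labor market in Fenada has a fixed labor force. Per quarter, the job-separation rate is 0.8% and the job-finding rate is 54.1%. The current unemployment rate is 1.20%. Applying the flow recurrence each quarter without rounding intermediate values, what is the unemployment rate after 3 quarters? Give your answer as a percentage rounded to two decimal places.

With a fixed labor force, u_{t+1} = u_t + s·(1−u_t) − f·u_t = u_t·(1−s−f) + s.
Here 1−s−f = 0.451 and s = 0.008.
u_1 = 0.012000 × 0.451 + 0.008 = 0.013412.
u_2 = 0.013412 × 0.451 + 0.008 = 0.014049.
u_3 = 0.014049 × 0.451 + 0.008 = 0.014336.

Unemployment rate after three quarters ≈ 1.43%.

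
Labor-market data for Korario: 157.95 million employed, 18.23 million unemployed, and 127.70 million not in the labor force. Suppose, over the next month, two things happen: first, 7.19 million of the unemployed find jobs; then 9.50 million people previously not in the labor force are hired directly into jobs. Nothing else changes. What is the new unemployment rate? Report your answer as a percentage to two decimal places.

Initially, labor force = 157.95 + 18.23 = 176.18 million, so u = 18.23/176.18 = 10.35%.
After the first change, unemployed falls and employed rises by 7.19; labor force unchanged → E = 165.14, U = 11.04, labor force = 176.18 million.
After the second change, employed and labor force both rise by 9.50; unemployed unchanged → E = 174.64, U = 11.04, labor force = 185.68 million.
New unemployment rate = 11.04 / 185.68 = 5.95%.

New unemployment rate ≈ 5.95%.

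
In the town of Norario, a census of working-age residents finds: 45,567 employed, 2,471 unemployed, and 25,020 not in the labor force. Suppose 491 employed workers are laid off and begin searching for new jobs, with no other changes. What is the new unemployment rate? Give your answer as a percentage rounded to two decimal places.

Initially, labor force = 45,567 + 2,471 = 48,038, so u = 2,471/48,038 = 5.14%.
After the change, employed falls and unemployed rises by 491; labor force unchanged → E = 45,076, U = 2,962, labor force = 48,038.
New unemployment rate = 2,962 / 48,038 = 6.17%.

New unemployment rate ≈ 6.17%.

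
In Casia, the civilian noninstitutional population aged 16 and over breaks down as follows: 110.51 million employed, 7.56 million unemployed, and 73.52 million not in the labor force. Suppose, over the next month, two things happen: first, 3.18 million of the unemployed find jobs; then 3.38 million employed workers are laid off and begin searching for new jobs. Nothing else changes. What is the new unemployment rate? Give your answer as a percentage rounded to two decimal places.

New unemployment rate ≈ 6.57%.

Initially, labor force = 110.51 + 7.56 = 118.07 million, so u = 7.56/118.07 = 6.40%.
After the first change, unemployed falls and employed rises by 3.18; labor force unchanged → E = 113.69, U = 4.38, labor force = 118.07 million.
After the second change, employed falls and unemployed rises by 3.38; labor force unchanged → E = 110.31, U = 7.76, labor force = 118.07 million.
New unemployment rate = 7.76 / 118.07 = 6.57%.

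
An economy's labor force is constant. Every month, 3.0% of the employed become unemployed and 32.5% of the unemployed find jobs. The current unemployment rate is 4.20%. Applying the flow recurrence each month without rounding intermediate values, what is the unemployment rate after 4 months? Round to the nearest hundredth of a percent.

With a fixed labor force, u_{t+1} = u_t + s·(1−u_t) − f·u_t = u_t·(1−s−f) + s.
Here 1−s−f = 0.645 and s = 0.030.
u_1 = 0.042000 × 0.645 + 0.030 = 0.057090.
u_2 = 0.057090 × 0.645 + 0.030 = 0.066823.
u_3 = 0.066823 × 0.645 + 0.030 = 0.073101.
u_4 = 0.073101 × 0.645 + 0.030 = 0.077150.

Unemployment rate after four months ≈ 7.72%.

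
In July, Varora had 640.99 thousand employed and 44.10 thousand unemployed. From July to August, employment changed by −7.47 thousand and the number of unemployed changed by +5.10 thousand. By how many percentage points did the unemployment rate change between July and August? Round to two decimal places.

The unemployment rate changed by +0.77 percentage points.

July: labor force = 640.99 + 44.10 = 685.09; u = 44.10/685.09 = 6.44%.
August: labor force = 633.52 + 49.20 = 682.72; u = 49.20/682.72 = 7.21%.
Change = 7.21% − 6.44% = +0.77 pp.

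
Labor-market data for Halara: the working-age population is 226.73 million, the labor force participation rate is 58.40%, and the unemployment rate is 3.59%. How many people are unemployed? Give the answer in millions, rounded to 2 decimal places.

About 4.75 million are unemployed.

Labor force = 0.5840 × 226.73 = 132.41 million.
Unemployed = 0.0359 × 132.41 ≈ 4.75 million.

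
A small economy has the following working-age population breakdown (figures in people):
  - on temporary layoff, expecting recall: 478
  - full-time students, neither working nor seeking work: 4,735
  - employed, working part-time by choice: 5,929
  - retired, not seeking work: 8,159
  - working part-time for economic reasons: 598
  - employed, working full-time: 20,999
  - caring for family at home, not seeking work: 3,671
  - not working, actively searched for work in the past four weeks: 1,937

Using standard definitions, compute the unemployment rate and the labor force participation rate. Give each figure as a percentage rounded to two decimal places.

Employed = 5,929 + 598 + 20,999 = 27,526 (anyone who worked, including part-time for economic reasons, counts as employed).
Unemployed = 478 + 1,937 = 2,415 (jobless and actively searching, or on temporary layoff).
Labor force = 27,526 + 2,415 = 29,941.
Not in labor force = 4,735 + 8,159 + 3,671 = 16,565 (those not working and not actively searching are outside the labor force).
Civilian working-age population = 29,941 + 16,565 = 46,506.
Unemployment rate = 2,415 / 29,941 = 8.07%.
Labor force participation rate = 29,941 / 46,506 = 64.38%.

Unemployment rate ≈ 8.07%; labor force participation rate ≈ 64.38%.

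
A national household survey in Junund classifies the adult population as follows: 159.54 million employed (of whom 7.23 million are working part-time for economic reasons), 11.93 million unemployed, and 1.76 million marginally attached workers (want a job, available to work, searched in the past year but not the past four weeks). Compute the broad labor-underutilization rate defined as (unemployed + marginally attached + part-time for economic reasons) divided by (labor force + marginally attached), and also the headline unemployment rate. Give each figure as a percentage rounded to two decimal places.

Broad underutilization rate ≈ 12.08%; headline unemployment rate ≈ 6.96%.

Labor force = 159.54 + 11.93 = 171.47 million.
Numerator = 11.93 + 1.76 + 7.23 = 20.92 million.
Denominator = 171.47 + 1.76 = 173.23 million.
Broad rate = 20.92 / 173.23 = 12.08%.
Headline unemployment rate = 11.93 / 171.47 = 6.96%.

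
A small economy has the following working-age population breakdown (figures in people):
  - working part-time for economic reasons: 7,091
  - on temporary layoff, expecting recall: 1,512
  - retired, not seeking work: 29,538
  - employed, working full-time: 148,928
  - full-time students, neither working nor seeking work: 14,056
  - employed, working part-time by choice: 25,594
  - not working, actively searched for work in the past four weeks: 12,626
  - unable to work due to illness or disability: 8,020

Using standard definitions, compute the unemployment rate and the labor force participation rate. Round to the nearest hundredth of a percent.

Employed = 7,091 + 148,928 + 25,594 = 181,613 (anyone who worked, including part-time for economic reasons, counts as employed).
Unemployed = 1,512 + 12,626 = 14,138 (jobless and actively searching, or on temporary layoff).
Labor force = 181,613 + 14,138 = 195,751.
Not in labor force = 29,538 + 14,056 + 8,020 = 51,614 (those not working and not actively searching are outside the labor force).
Civilian working-age population = 195,751 + 51,614 = 247,365.
Unemployment rate = 14,138 / 195,751 = 7.22%.
Labor force participation rate = 195,751 / 247,365 = 79.13%.

Unemployment rate ≈ 7.22%; labor force participation rate ≈ 79.13%.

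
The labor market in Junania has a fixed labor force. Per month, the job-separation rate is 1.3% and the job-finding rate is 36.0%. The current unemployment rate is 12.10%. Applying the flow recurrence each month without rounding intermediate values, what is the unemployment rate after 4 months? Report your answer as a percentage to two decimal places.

Unemployment rate after four months ≈ 4.82%.

With a fixed labor force, u_{t+1} = u_t + s·(1−u_t) − f·u_t = u_t·(1−s−f) + s.
Here 1−s−f = 0.627 and s = 0.013.
u_1 = 0.121000 × 0.627 + 0.013 = 0.088867.
u_2 = 0.088867 × 0.627 + 0.013 = 0.068720.
u_3 = 0.068720 × 0.627 + 0.013 = 0.056087.
u_4 = 0.056087 × 0.627 + 0.013 = 0.048167.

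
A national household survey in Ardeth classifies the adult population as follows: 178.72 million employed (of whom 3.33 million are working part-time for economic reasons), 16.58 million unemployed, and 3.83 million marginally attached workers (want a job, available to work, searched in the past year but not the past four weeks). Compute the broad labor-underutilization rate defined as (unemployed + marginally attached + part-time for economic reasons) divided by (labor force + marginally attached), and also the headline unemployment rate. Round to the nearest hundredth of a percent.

Labor force = 178.72 + 16.58 = 195.30 million.
Numerator = 16.58 + 3.83 + 3.33 = 23.74 million.
Denominator = 195.30 + 3.83 = 199.13 million.
Broad rate = 23.74 / 199.13 = 11.92%.
Headline unemployment rate = 16.58 / 195.30 = 8.49%.

Broad underutilization rate ≈ 11.92%; headline unemployment rate ≈ 8.49%.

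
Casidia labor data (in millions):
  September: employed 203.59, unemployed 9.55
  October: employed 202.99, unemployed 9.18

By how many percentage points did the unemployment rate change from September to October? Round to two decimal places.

September: labor force = 203.59 + 9.55 = 213.14; u = 9.55/213.14 = 4.48%.
October: labor force = 202.99 + 9.18 = 212.17; u = 9.18/212.17 = 4.33%.
Change = 4.33% − 4.48% = −0.15 pp.

The unemployment rate changed by −0.15 percentage points.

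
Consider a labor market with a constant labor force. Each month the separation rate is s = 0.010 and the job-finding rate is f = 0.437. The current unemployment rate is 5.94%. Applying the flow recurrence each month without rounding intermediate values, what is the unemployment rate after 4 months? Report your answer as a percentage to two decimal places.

Unemployment rate after four months ≈ 2.58%.

With a fixed labor force, u_{t+1} = u_t + s·(1−u_t) − f·u_t = u_t·(1−s−f) + s.
Here 1−s−f = 0.553 and s = 0.010.
u_1 = 0.059400 × 0.553 + 0.010 = 0.042848.
u_2 = 0.042848 × 0.553 + 0.010 = 0.033695.
u_3 = 0.033695 × 0.553 + 0.010 = 0.028633.
u_4 = 0.028633 × 0.553 + 0.010 = 0.025834.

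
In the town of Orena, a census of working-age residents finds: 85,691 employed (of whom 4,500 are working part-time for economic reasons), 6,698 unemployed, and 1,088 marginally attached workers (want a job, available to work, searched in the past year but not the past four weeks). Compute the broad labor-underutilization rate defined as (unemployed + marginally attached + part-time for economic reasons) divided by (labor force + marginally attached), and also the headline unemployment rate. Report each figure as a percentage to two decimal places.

Labor force = 85,691 + 6,698 = 92,389.
Numerator = 6,698 + 1,088 + 4,500 = 12,286.
Denominator = 92,389 + 1,088 = 93,477.
Broad rate = 12,286 / 93,477 = 13.14%.
Headline unemployment rate = 6,698 / 92,389 = 7.25%.

Broad underutilization rate ≈ 13.14%; headline unemployment rate ≈ 7.25%.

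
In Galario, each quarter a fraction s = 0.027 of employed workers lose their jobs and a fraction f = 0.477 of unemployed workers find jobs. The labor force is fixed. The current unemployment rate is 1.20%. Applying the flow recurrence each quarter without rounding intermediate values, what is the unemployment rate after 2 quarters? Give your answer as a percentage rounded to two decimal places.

With a fixed labor force, u_{t+1} = u_t + s·(1−u_t) − f·u_t = u_t·(1−s−f) + s.
Here 1−s−f = 0.496 and s = 0.027.
u_1 = 0.012000 × 0.496 + 0.027 = 0.032952.
u_2 = 0.032952 × 0.496 + 0.027 = 0.043344.

Unemployment rate after two quarters ≈ 4.33%.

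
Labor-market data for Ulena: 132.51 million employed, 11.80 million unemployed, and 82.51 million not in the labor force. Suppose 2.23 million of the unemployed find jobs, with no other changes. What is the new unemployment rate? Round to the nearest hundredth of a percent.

New unemployment rate ≈ 6.63%.

Initially, labor force = 132.51 + 11.80 = 144.31 million, so u = 11.80/144.31 = 8.18%.
After the change, unemployed falls and employed rises by 2.23; labor force unchanged → E = 134.74, U = 9.57, labor force = 144.31 million.
New unemployment rate = 9.57 / 144.31 = 6.63%.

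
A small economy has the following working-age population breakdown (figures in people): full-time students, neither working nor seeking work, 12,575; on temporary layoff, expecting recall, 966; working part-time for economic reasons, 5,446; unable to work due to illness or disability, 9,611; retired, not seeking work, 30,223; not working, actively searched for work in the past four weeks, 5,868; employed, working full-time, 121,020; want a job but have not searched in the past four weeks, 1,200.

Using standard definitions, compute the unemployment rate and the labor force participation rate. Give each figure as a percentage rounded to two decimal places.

Employed = 5,446 + 121,020 = 126,466 (anyone who worked, including part-time for economic reasons, counts as employed).
Unemployed = 966 + 5,868 = 6,834 (jobless and actively searching, or on temporary layoff).
Labor force = 126,466 + 6,834 = 133,300.
Not in labor force = 12,575 + 9,611 + 30,223 + 1,200 = 53,609 (those not working and not actively searching are outside the labor force — including those who want a job but have given up searching).
Civilian working-age population = 133,300 + 53,609 = 186,909.
Unemployment rate = 6,834 / 133,300 = 5.13%.
Labor force participation rate = 133,300 / 186,909 = 71.32%.

Unemployment rate ≈ 5.13%; labor force participation rate ≈ 71.32%.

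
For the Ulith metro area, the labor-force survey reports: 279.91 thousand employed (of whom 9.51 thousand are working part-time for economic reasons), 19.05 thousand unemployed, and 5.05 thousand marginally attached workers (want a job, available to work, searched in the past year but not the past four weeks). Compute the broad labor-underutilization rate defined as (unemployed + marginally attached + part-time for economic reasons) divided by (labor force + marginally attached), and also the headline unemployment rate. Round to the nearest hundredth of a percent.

Broad underutilization rate ≈ 11.06%; headline unemployment rate ≈ 6.37%.

Labor force = 279.91 + 19.05 = 298.96 thousand.
Numerator = 19.05 + 5.05 + 9.51 = 33.61 thousand.
Denominator = 298.96 + 5.05 = 304.01 thousand.
Broad rate = 33.61 / 304.01 = 11.06%.
Headline unemployment rate = 19.05 / 298.96 = 6.37%.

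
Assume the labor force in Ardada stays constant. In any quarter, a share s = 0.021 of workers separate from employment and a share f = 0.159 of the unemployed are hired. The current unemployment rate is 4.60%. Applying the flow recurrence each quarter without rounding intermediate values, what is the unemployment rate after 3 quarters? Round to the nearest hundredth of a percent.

Unemployment rate after three quarters ≈ 7.77%.

With a fixed labor force, u_{t+1} = u_t + s·(1−u_t) − f·u_t = u_t·(1−s−f) + s.
Here 1−s−f = 0.820 and s = 0.021.
u_1 = 0.046000 × 0.820 + 0.021 = 0.058720.
u_2 = 0.058720 × 0.820 + 0.021 = 0.069150.
u_3 = 0.069150 × 0.820 + 0.021 = 0.077703.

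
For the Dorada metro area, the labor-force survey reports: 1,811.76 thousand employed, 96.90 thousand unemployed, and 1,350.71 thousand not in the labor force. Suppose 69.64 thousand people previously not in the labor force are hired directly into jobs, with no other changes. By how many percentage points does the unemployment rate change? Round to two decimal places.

Initially, labor force = 1,811.76 + 96.90 = 1,908.66 thousand, so u = 96.90/1,908.66 = 5.08%.
After the change, employed and labor force both rise by 69.64; unemployed unchanged → E = 1,881.40, U = 96.90, labor force = 1,978.30 thousand.
New unemployment rate = 96.90 / 1,978.30 = 4.90%.
Change = 4.90% − 5.08% = −0.18 percentage points.

The unemployment rate changes by −0.18 percentage points.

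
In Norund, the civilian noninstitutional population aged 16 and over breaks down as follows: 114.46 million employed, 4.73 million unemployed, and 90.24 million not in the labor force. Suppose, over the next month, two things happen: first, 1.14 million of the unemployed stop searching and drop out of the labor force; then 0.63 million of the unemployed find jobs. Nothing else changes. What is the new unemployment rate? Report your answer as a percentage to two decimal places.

Initially, labor force = 114.46 + 4.73 = 119.19 million, so u = 4.73/119.19 = 3.97%.
After the first change, unemployed and labor force both fall by 1.14 → E = 114.46, U = 3.59, labor force = 118.05 million.
After the second change, unemployed falls and employed rises by 0.63; labor force unchanged → E = 115.09, U = 2.96, labor force = 118.05 million.
New unemployment rate = 2.96 / 118.05 = 2.51%.

New unemployment rate ≈ 2.51%.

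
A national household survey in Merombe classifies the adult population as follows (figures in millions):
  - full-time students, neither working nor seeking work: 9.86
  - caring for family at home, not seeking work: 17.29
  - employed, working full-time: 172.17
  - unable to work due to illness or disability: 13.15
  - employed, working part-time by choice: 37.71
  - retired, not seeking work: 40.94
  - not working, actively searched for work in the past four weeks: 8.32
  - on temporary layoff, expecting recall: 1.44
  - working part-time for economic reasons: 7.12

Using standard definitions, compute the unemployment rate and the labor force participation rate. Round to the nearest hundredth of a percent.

Employed = 172.17 + 37.71 + 7.12 = 217.00 million (anyone who worked, including part-time for economic reasons, counts as employed).
Unemployed = 8.32 + 1.44 = 9.76 million (jobless and actively searching, or on temporary layoff).
Labor force = 217.00 + 9.76 = 226.76 million.
Not in labor force = 9.86 + 17.29 + 13.15 + 40.94 = 81.24 million (those not working and not actively searching are outside the labor force).
Civilian working-age population = 226.76 + 81.24 = 308.00 million.
Unemployment rate = 9.76 / 226.76 = 4.30%.
Labor force participation rate = 226.76 / 308.00 = 73.62%.

Unemployment rate ≈ 4.30%; labor force participation rate ≈ 73.62%.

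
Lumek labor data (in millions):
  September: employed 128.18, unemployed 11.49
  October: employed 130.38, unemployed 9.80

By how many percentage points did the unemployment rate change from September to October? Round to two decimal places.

The unemployment rate changed by −1.24 percentage points.

September: labor force = 128.18 + 11.49 = 139.67; u = 11.49/139.67 = 8.23%.
October: labor force = 130.38 + 9.80 = 140.18; u = 9.80/140.18 = 6.99%.
Change = 6.99% − 8.23% = −1.24 pp.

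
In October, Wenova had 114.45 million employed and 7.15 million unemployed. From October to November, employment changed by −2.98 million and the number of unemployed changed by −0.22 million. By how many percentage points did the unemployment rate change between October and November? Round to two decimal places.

October: labor force = 114.45 + 7.15 = 121.60; u = 7.15/121.60 = 5.88%.
November: labor force = 111.47 + 6.93 = 118.40; u = 6.93/118.40 = 5.85%.
Change = 5.85% − 5.88% = −0.03 pp.

The unemployment rate changed by −0.03 percentage points.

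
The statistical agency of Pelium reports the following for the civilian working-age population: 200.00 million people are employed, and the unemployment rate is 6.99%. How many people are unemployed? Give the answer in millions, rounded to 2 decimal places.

About 15.03 million are unemployed.

Let U be the number unemployed. The labor force is E + U, and U/(E+U) = 0.0699.
So U = 0.0699 × 200.00 / (1 − 0.0699) = 13.9800 / 0.9301 ≈ 15.03 million.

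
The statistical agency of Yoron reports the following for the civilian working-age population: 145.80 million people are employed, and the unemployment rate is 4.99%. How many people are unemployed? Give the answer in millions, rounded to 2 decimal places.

About 7.66 million are unemployed.

Let U be the number unemployed. The labor force is E + U, and U/(E+U) = 0.0499.
So U = 0.0499 × 145.80 / (1 − 0.0499) = 7.2754 / 0.9501 ≈ 7.66 million.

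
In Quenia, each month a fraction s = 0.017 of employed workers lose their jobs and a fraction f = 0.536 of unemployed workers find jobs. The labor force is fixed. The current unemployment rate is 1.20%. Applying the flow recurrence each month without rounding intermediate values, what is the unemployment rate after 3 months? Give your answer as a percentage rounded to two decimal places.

With a fixed labor force, u_{t+1} = u_t + s·(1−u_t) − f·u_t = u_t·(1−s−f) + s.
Here 1−s−f = 0.447 and s = 0.017.
u_1 = 0.012000 × 0.447 + 0.017 = 0.022364.
u_2 = 0.022364 × 0.447 + 0.017 = 0.026997.
u_3 = 0.026997 × 0.447 + 0.017 = 0.029068.

Unemployment rate after three months ≈ 2.91%.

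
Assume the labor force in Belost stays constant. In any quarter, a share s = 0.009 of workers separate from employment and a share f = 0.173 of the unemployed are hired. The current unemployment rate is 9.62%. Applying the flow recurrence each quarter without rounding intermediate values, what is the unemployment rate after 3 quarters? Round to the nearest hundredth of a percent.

Unemployment rate after three quarters ≈ 7.50%.

With a fixed labor force, u_{t+1} = u_t + s·(1−u_t) − f·u_t = u_t·(1−s−f) + s.
Here 1−s−f = 0.818 and s = 0.009.
u_1 = 0.096200 × 0.818 + 0.009 = 0.087692.
u_2 = 0.087692 × 0.818 + 0.009 = 0.080732.
u_3 = 0.080732 × 0.818 + 0.009 = 0.075039.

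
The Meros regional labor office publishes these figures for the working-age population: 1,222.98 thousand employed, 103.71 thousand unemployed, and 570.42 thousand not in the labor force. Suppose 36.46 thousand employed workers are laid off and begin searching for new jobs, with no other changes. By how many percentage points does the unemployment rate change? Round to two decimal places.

Initially, labor force = 1,222.98 + 103.71 = 1,326.69 thousand, so u = 103.71/1,326.69 = 7.82%.
After the change, employed falls and unemployed rises by 36.46; labor force unchanged → E = 1,186.52, U = 140.17, labor force = 1,326.69 thousand.
New unemployment rate = 140.17 / 1,326.69 = 10.57%.
Change = 10.57% − 7.82% = +2.75 percentage points.

The unemployment rate changes by +2.75 percentage points.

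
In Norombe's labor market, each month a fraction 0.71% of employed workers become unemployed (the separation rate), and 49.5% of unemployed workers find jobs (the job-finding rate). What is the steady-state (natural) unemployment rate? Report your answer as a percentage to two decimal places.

Steady-state unemployment rate ≈ 1.41%.

At steady state the flows balance: s·E = f·U, so U/(E+U) = s/(s+f).
u* = 0.71 / (0.71 + 49.5) = 0.71 / 50.21 = 1.41%.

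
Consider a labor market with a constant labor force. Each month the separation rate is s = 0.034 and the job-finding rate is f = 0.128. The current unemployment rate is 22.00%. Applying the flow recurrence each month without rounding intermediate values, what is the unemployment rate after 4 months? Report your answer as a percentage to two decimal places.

Unemployment rate after four months ≈ 21.49%.

With a fixed labor force, u_{t+1} = u_t + s·(1−u_t) − f·u_t = u_t·(1−s−f) + s.
Here 1−s−f = 0.838 and s = 0.034.
u_1 = 0.220000 × 0.838 + 0.034 = 0.218360.
u_2 = 0.218360 × 0.838 + 0.034 = 0.216986.
u_3 = 0.216986 × 0.838 + 0.034 = 0.215834.
u_4 = 0.215834 × 0.838 + 0.034 = 0.214869.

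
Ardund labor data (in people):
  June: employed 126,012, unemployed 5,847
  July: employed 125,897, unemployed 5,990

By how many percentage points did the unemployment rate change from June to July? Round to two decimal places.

The unemployment rate changed by +0.11 percentage points.

June: labor force = 126,012 + 5,847 = 131,859; u = 5,847/131,859 = 4.43%.
July: labor force = 125,897 + 5,990 = 131,887; u = 5,990/131,887 = 4.54%.
Change = 4.54% − 4.43% = +0.11 pp.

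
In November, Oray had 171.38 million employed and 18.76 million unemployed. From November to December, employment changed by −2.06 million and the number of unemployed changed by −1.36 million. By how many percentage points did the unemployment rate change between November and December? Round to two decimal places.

November: labor force = 171.38 + 18.76 = 190.14; u = 18.76/190.14 = 9.87%.
December: labor force = 169.32 + 17.40 = 186.72; u = 17.40/186.72 = 9.32%.
Change = 9.32% − 9.87% = −0.55 pp.

The unemployment rate changed by −0.55 percentage points.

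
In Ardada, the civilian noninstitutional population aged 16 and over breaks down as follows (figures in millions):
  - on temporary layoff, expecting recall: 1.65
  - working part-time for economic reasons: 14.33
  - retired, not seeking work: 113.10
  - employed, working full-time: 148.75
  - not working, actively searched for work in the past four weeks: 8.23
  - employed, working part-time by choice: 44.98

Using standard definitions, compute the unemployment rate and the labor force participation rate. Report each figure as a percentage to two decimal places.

Unemployment rate ≈ 4.53%; labor force participation rate ≈ 65.83%.

Employed = 14.33 + 148.75 + 44.98 = 208.06 million (anyone who worked, including part-time for economic reasons, counts as employed).
Unemployed = 1.65 + 8.23 = 9.88 million (jobless and actively searching, or on temporary layoff).
Labor force = 208.06 + 9.88 = 217.94 million.
Not in labor force = 113.10 million (those not working and not actively searching are outside the labor force).
Civilian working-age population = 217.94 + 113.10 = 331.04 million.
Unemployment rate = 9.88 / 217.94 = 4.53%.
Labor force participation rate = 217.94 / 331.04 = 65.83%.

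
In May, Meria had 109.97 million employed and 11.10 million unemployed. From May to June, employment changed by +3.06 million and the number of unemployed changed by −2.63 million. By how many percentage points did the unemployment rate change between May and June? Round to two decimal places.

The unemployment rate changed by −2.20 percentage points.

May: labor force = 109.97 + 11.10 = 121.07; u = 11.10/121.07 = 9.17%.
June: labor force = 113.03 + 8.47 = 121.50; u = 8.47/121.50 = 6.97%.
Change = 6.97% − 9.17% = −2.20 pp.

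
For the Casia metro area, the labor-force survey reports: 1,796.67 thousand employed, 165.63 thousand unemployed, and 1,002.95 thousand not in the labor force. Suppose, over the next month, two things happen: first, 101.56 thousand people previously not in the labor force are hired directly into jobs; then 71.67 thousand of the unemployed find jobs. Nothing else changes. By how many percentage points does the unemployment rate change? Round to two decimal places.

Initially, labor force = 1,796.67 + 165.63 = 1,962.30 thousand, so u = 165.63/1,962.30 = 8.44%.
After the first change, employed and labor force both rise by 101.56; unemployed unchanged → E = 1,898.23, U = 165.63, labor force = 2,063.86 thousand.
After the second change, unemployed falls and employed rises by 71.67; labor force unchanged → E = 1,969.90, U = 93.96, labor force = 2,063.86 thousand.
New unemployment rate = 93.96 / 2,063.86 = 4.55%.
Change = 4.55% − 8.44% = −3.89 percentage points.

The unemployment rate changes by −3.89 percentage points.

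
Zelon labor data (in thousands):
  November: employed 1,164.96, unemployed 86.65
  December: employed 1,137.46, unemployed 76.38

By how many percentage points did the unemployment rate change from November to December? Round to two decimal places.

The unemployment rate changed by −0.63 percentage points.

November: labor force = 1,164.96 + 86.65 = 1,251.61; u = 86.65/1,251.61 = 6.92%.
December: labor force = 1,137.46 + 76.38 = 1,213.84; u = 76.38/1,213.84 = 6.29%.
Change = 6.29% − 6.92% = −0.63 pp.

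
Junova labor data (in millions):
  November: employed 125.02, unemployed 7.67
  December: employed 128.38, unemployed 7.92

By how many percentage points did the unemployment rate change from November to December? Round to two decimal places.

November: labor force = 125.02 + 7.67 = 132.69; u = 7.67/132.69 = 5.78%.
December: labor force = 128.38 + 7.92 = 136.30; u = 7.92/136.30 = 5.81%.
Change = 5.81% − 5.78% = +0.03 pp.

The unemployment rate changed by +0.03 percentage points.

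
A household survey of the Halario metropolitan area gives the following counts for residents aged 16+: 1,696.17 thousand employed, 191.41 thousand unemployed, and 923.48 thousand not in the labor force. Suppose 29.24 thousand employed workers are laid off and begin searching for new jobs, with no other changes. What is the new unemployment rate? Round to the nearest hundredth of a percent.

Initially, labor force = 1,696.17 + 191.41 = 1,887.58 thousand, so u = 191.41/1,887.58 = 10.14%.
After the change, employed falls and unemployed rises by 29.24; labor force unchanged → E = 1,666.93, U = 220.65, labor force = 1,887.58 thousand.
New unemployment rate = 220.65 / 1,887.58 = 11.69%.

New unemployment rate ≈ 11.69%.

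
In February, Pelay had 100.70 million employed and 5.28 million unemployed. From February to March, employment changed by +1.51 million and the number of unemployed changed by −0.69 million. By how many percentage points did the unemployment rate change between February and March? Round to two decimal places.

The unemployment rate changed by −0.68 percentage points.

February: labor force = 100.70 + 5.28 = 105.98; u = 5.28/105.98 = 4.98%.
March: labor force = 102.21 + 4.59 = 106.80; u = 4.59/106.80 = 4.30%.
Change = 4.30% − 4.98% = −0.68 pp.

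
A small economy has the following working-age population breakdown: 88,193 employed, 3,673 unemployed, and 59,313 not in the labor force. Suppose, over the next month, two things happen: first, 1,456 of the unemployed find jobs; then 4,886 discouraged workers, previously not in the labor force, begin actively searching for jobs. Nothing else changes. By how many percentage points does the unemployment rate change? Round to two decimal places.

Initially, labor force = 88,193 + 3,673 = 91,866, so u = 3,673/91,866 = 4.00%.
After the first change, unemployed falls and employed rises by 1,456; labor force unchanged → E = 89,649, U = 2,217, labor force = 91,866.
After the second change, unemployed and labor force both rise by 4,886 → E = 89,649, U = 7,103, labor force = 96,752.
New unemployment rate = 7,103 / 96,752 = 7.34%.
Change = 7.34% − 4.00% = +3.34 percentage points.

The unemployment rate changes by +3.34 percentage points.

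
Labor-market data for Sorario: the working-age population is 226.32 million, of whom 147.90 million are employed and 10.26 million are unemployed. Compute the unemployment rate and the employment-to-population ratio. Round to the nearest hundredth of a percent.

Unemployment rate ≈ 6.49%; employment-population ratio ≈ 65.35%.

Labor force = employed + unemployed = 147.90 + 10.26 = 158.16 million.
Unemployment rate = 10.26 / 158.16 = 6.49%.
Employment-population ratio = 147.90 / 226.32 = 65.35%.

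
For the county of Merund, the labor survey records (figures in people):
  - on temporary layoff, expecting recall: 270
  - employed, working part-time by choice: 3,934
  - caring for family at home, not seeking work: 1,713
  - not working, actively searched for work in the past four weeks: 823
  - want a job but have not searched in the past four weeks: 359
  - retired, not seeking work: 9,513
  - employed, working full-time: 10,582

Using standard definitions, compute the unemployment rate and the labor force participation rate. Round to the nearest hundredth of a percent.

Unemployment rate ≈ 7.00%; labor force participation rate ≈ 57.40%.

Employed = 3,934 + 10,582 = 14,516.
Unemployed = 270 + 823 = 1,093 (jobless and actively searching, or on temporary layoff).
Labor force = 14,516 + 1,093 = 15,609.
Not in labor force = 1,713 + 359 + 9,513 = 11,585 (those not working and not actively searching are outside the labor force — including those who want a job but have given up searching).
Civilian working-age population = 15,609 + 11,585 = 27,194.
Unemployment rate = 1,093 / 15,609 = 7.00%.
Labor force participation rate = 15,609 / 27,194 = 57.40%.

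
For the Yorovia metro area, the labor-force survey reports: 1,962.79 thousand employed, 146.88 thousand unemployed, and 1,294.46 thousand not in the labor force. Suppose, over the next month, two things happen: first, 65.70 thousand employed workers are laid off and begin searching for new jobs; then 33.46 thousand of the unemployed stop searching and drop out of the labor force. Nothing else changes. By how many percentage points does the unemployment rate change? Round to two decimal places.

Initially, labor force = 1,962.79 + 146.88 = 2,109.67 thousand, so u = 146.88/2,109.67 = 6.96%.
After the first change, employed falls and unemployed rises by 65.70; labor force unchanged → E = 1,897.09, U = 212.58, labor force = 2,109.67 thousand.
After the second change, unemployed and labor force both fall by 33.46 → E = 1,897.09, U = 179.12, labor force = 2,076.21 thousand.
New unemployment rate = 179.12 / 2,076.21 = 8.63%.
Change = 8.63% − 6.96% = +1.67 percentage points.

The unemployment rate changes by +1.67 percentage points.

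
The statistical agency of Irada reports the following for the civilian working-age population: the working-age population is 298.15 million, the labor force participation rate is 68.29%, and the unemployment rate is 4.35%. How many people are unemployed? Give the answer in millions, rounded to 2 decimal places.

About 8.86 million are unemployed.

Labor force = 0.6829 × 298.15 = 203.61 million.
Unemployed = 0.0435 × 203.61 ≈ 8.86 million.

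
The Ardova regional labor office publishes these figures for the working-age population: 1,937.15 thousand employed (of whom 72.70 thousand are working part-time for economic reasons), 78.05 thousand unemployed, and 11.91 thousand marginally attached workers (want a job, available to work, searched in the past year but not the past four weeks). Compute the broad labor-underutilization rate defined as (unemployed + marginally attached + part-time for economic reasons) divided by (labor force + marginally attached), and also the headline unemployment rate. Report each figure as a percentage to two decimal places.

Labor force = 1,937.15 + 78.05 = 2,015.20 thousand.
Numerator = 78.05 + 11.91 + 72.70 = 162.66 thousand.
Denominator = 2,015.20 + 11.91 = 2,027.11 thousand.
Broad rate = 162.66 / 2,027.11 = 8.02%.
Headline unemployment rate = 78.05 / 2,015.20 = 3.87%.

Broad underutilization rate ≈ 8.02%; headline unemployment rate ≈ 3.87%.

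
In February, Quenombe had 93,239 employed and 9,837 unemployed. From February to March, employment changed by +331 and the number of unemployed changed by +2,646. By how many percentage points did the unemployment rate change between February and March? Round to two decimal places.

February: labor force = 93,239 + 9,837 = 103,076; u = 9,837/103,076 = 9.54%.
March: labor force = 93,570 + 12,483 = 106,053; u = 12,483/106,053 = 11.77%.
Change = 11.77% − 9.54% = +2.23 pp.

The unemployment rate changed by +2.23 percentage points.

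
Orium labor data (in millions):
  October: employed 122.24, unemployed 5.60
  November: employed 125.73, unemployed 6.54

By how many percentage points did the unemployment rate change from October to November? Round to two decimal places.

The unemployment rate changed by +0.56 percentage points.

October: labor force = 122.24 + 5.60 = 127.84; u = 5.60/127.84 = 4.38%.
November: labor force = 125.73 + 6.54 = 132.27; u = 6.54/132.27 = 4.94%.
Change = 4.94% − 4.38% = +0.56 pp.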